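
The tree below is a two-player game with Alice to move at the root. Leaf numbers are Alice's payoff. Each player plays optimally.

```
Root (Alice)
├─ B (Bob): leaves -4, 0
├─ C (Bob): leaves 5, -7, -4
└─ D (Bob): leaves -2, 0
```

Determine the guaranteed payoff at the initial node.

B (Bob): min(-4, 0) = -4
C (Bob): min(5, -7, -4) = -7
D (Bob): min(-2, 0) = -2
Root (Alice): max(-4, -7, -2) = -2

-2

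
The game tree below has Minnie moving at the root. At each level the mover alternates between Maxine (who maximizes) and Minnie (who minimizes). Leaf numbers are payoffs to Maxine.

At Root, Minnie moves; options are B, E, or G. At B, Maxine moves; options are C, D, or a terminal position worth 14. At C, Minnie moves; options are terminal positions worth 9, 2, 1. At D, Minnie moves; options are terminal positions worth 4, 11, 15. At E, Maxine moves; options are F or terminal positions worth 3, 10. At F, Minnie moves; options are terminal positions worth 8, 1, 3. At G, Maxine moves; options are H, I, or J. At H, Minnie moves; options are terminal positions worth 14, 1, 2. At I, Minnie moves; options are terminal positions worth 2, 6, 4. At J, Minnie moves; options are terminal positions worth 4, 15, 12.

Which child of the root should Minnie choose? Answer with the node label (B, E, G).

C (Minnie): min(9, 2, 1) = 1
D (Minnie): min(4, 11, 15) = 4
B (Maxine): max(1, 4, 14) = 14
F (Minnie): min(8, 1, 3) = 1
E (Maxine): max(1, 3, 10) = 10
H (Minnie): min(14, 1, 2) = 1
I (Minnie): min(2, 6, 4) = 2
J (Minnie): min(4, 15, 12) = 4
G (Maxine): max(1, 2, 4) = 4
Root (Minnie): min(14, 10, 4) = 4
Minnie picks the child with the lowest value: G (value 4).

G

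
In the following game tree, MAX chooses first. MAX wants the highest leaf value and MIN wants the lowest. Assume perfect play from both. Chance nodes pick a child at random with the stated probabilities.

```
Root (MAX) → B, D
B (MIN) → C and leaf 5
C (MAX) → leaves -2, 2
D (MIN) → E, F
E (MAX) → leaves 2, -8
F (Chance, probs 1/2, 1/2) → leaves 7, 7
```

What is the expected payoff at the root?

2

C (MAX): max(-2, 2) = 2
B (MIN): min(2, 5) = 2
E (MAX): max(2, -8) = 2
F (Chance): 1/2·7 + 1/2·7 = 7
D (MIN): min(2, 7) = 2
Root (MAX): max(2, 2) = 2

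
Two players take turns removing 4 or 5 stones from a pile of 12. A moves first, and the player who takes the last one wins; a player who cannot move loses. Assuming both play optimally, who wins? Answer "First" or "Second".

Second

Mark each pile size as W (mover wins) or L (mover loses):
i:   0  1  2  3  4  5  6  7  8  9 10 11 12
     L  L  L  L  W  W  W  W  W  L  L  L  L
Position 12 is L, so the second player wins.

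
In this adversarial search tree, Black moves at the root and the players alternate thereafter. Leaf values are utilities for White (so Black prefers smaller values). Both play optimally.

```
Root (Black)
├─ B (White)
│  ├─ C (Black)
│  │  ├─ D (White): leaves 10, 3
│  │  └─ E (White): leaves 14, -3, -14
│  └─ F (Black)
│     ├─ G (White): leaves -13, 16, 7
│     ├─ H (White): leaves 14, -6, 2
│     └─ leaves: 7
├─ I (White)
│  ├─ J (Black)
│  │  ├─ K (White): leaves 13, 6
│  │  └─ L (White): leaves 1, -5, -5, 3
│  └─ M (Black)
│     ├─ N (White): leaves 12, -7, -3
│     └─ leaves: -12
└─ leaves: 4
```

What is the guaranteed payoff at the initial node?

D (White): max(10, 3) = 10
E (White): max(14, -3, -14) = 14
C (Black): min(10, 14) = 10
G (White): max(-13, 16, 7) = 16
H (White): max(14, -6, 2) = 14
F (Black): min(16, 14, 7) = 7
B (White): max(10, 7) = 10
K (White): max(13, 6) = 13
L (White): max(1, -5, -5, 3) = 3
J (Black): min(13, 3) = 3
N (White): max(12, -7, -3) = 12
M (Black): min(12, -12) = -12
I (White): max(3, -12) = 3
Root (Black): min(10, 3, 4) = 3

3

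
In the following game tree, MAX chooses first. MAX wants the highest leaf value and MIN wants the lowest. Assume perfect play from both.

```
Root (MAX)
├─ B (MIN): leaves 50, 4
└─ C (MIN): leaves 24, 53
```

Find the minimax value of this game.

B (MIN): min(50, 4) = 4
C (MIN): min(24, 53) = 24
Root (MAX): max(4, 24) = 24

24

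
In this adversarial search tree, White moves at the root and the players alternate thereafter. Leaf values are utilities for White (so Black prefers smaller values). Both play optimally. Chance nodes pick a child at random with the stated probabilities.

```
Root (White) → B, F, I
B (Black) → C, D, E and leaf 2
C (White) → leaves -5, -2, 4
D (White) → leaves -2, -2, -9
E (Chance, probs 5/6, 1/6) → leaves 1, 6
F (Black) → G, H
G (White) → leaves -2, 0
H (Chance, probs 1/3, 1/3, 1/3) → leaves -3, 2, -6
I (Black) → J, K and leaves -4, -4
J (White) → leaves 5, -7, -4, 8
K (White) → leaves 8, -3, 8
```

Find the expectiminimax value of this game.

C (White): max(-5, -2, 4) = 4
D (White): max(-2, -2, -9) = -2
E (Chance): 5/6·1 + 1/6·6 = 1.83
B (Black): min(4, -2, 1.83, 2) = -2
G (White): max(-2, 0) = 0
H (Chance): 1/3·-3 + 1/3·2 + 1/3·-6 = -2.33
F (Black): min(0, -2.33) = -2.33
J (White): max(5, -7, -4, 8) = 8
K (White): max(8, -3, 8) = 8
I (Black): min(8, 8, -4, -4) = -4
Root (White): max(-2, -2.33, -4) = -2

-2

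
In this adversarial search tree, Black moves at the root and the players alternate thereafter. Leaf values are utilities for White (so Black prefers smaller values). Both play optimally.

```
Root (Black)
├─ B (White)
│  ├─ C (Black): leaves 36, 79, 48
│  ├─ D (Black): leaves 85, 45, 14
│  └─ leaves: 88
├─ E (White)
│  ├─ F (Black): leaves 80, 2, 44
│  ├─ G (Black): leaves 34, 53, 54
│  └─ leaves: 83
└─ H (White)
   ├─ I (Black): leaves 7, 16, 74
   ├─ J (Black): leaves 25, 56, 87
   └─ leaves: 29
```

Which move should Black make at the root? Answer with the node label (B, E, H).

H

C (Black): min(36, 79, 48) = 36
D (Black): min(85, 45, 14) = 14
B (White): max(36, 14, 88) = 88
F (Black): min(80, 2, 44) = 2
G (Black): min(34, 53, 54) = 34
E (White): max(2, 34, 83) = 83
I (Black): min(7, 16, 74) = 7
J (Black): min(25, 56, 87) = 25
H (White): max(7, 25, 29) = 29
Root (Black): min(88, 83, 29) = 29
Black picks the child with the lowest value: H (value 29).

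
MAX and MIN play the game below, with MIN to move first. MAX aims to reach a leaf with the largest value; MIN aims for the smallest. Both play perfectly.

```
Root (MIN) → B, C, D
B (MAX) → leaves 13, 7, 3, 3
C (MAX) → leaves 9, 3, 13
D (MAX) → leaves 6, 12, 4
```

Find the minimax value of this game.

12

B (MAX): max(13, 7, 3, 3) = 13
C (MAX): max(9, 3, 13) = 13
D (MAX): max(6, 12, 4) = 12
Root (MIN): min(13, 13, 12) = 12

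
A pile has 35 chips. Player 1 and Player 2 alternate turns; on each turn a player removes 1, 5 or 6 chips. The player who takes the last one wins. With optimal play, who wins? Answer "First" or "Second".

Compute winning (W) and losing (L) positions by backward induction:
i:   0  1  2  3  4  5  6  7  8  9 10 11 12 13 14 15 16 17 18 19 20 21 22 23 24 25 26 27 28 29 30 31 32 33 34 35
     L  W  L  W  L  W  W  W  W  W  W  L  W  L  W  L  W  W  W  W  W  W  L  W  L  W  L  W  W  W  W  W  W  L  W  L
Position 35 is L, so the second player wins.

Second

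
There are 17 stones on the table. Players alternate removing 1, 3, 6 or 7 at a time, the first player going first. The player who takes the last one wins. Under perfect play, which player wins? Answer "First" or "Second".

Mark each pile size as W (mover wins) or L (mover loses):
i:   0  1  2  3  4  5  6  7  8  9 10 11 12 13 14 15 16 17
     L  W  L  W  L  W  W  W  W  W  W  W  L  W  L  W  L  W
Position 17 is W, so the first player wins.

First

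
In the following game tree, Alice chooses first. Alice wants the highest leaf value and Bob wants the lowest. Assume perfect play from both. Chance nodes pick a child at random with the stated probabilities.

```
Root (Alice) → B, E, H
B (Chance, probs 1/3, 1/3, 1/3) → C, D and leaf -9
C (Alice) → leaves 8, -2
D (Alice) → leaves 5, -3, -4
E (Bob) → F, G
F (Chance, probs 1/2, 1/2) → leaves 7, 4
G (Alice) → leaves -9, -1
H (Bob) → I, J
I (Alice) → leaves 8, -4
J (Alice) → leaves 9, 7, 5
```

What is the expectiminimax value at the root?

C (Alice): max(8, -2) = 8
D (Alice): max(5, -3, -4) = 5
B (Chance): 1/3·8 + 1/3·5 + 1/3·-9 = 1.33
F (Chance): 1/2·7 + 1/2·4 = 5.5
G (Alice): max(-9, -1) = -1
E (Bob): min(5.5, -1) = -1
I (Alice): max(8, -4) = 8
J (Alice): max(9, 7, 5) = 9
H (Bob): min(8, 9) = 8
Root (Alice): max(1.33, -1, 8) = 8

8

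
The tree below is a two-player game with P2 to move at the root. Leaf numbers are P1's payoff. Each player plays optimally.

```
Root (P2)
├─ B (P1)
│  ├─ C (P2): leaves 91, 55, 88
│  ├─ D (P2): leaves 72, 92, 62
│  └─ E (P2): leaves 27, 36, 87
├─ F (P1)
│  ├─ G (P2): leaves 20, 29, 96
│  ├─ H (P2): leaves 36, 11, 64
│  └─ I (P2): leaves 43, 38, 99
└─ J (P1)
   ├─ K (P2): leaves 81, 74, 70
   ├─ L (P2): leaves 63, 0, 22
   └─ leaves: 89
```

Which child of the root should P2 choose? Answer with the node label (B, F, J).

F

C (P2): min(91, 55, 88) = 55
D (P2): min(72, 92, 62) = 62
E (P2): min(27, 36, 87) = 27
B (P1): max(55, 62, 27) = 62
G (P2): min(20, 29, 96) = 20
H (P2): min(36, 11, 64) = 11
I (P2): min(43, 38, 99) = 38
F (P1): max(20, 11, 38) = 38
K (P2): min(81, 74, 70) = 70
L (P2): min(63, 0, 22) = 0
J (P1): max(70, 0, 89) = 89
Root (P2): min(62, 38, 89) = 38
P2 picks the child with the lowest value: F (value 38).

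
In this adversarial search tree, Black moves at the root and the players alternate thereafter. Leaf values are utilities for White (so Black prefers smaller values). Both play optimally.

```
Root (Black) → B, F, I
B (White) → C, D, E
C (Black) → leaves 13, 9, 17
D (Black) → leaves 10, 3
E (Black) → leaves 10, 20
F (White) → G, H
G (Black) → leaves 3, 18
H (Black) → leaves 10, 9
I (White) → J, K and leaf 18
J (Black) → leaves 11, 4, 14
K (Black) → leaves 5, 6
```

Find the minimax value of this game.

9

C (Black): min(13, 9, 17) = 9
D (Black): min(10, 3) = 3
E (Black): min(10, 20) = 10
B (White): max(9, 3, 10) = 10
G (Black): min(3, 18) = 3
H (Black): min(10, 9) = 9
F (White): max(3, 9) = 9
J (Black): min(11, 4, 14) = 4
K (Black): min(5, 6) = 5
I (White): max(4, 5, 18) = 18
Root (Black): min(10, 9, 18) = 9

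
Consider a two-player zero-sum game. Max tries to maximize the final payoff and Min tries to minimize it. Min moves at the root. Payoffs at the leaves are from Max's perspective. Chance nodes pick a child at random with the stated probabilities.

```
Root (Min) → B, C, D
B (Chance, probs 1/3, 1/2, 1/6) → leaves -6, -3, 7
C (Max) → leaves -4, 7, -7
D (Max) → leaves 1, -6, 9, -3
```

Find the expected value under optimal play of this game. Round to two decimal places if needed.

B (Chance): 1/3·-6 + 1/2·-3 + 1/6·7 = -2.33
C (Max): max(-4, 7, -7) = 7
D (Max): max(1, -6, 9, -3) = 9
Root (Min): min(-2.33, 7, 9) = -2.33

-2.33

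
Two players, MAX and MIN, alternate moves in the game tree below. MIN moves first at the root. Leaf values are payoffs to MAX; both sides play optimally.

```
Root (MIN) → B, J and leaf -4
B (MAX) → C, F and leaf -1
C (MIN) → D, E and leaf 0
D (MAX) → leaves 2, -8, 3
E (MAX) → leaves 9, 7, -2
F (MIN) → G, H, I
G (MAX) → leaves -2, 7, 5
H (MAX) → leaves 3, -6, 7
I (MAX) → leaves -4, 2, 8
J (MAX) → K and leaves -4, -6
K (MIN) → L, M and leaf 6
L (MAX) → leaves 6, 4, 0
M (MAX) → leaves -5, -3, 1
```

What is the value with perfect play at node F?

G: max(-2, 7, 5) = 7
H: max(3, -6, 7) = 7
I: max(-4, 2, 8) = 8
F: min(7, 7, 8) = 7

7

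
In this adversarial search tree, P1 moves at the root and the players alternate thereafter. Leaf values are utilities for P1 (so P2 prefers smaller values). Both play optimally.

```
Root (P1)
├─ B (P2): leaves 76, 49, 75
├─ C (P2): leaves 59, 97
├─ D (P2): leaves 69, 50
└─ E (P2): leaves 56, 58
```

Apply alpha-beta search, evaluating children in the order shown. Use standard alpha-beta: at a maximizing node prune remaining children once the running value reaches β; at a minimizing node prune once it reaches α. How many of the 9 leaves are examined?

8

B [α=-∞,β=+∞]: v=49
C [α=49,β=+∞]: v=59
D [α=59,β=+∞]: v=50
E [α=59,β=+∞]: v=56 after child 1 ≤ α → α-cutoff, skip 1
Root [α=-∞,β=+∞]: v=59
Leaves evaluated: 8 of 9.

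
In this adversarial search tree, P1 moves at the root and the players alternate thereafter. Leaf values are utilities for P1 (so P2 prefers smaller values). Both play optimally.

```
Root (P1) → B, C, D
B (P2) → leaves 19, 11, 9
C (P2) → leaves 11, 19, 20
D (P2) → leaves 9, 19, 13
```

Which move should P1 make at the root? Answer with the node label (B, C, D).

B (P2): min(19, 11, 9) = 9
C (P2): min(11, 19, 20) = 11
D (P2): min(9, 19, 13) = 9
Root (P1): max(9, 11, 9) = 11
P1 picks the child with the highest value: C (value 11).

C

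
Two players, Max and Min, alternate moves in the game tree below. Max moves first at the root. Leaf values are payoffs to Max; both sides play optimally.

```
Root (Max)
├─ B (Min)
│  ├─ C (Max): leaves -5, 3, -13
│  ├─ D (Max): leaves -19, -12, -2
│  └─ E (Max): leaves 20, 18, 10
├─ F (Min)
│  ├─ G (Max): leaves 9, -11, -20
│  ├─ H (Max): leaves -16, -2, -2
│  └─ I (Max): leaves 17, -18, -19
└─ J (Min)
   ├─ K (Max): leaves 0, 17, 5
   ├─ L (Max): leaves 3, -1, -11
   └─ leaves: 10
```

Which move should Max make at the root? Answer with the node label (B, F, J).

C (Max): max(-5, 3, -13) = 3
D (Max): max(-19, -12, -2) = -2
E (Max): max(20, 18, 10) = 20
B (Min): min(3, -2, 20) = -2
G (Max): max(9, -11, -20) = 9
H (Max): max(-16, -2, -2) = -2
I (Max): max(17, -18, -19) = 17
F (Min): min(9, -2, 17) = -2
K (Max): max(0, 17, 5) = 17
L (Max): max(3, -1, -11) = 3
J (Min): min(17, 3, 10) = 3
Root (Max): max(-2, -2, 3) = 3
Max picks the child with the highest value: J (value 3).

J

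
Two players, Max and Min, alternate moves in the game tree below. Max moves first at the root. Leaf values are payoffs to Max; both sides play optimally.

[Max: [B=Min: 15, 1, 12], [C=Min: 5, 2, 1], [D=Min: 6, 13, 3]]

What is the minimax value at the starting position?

B (Min): min(15, 1, 12) = 1
C (Min): min(5, 2, 1) = 1
D (Min): min(6, 13, 3) = 3
Root (Max): max(1, 1, 3) = 3

3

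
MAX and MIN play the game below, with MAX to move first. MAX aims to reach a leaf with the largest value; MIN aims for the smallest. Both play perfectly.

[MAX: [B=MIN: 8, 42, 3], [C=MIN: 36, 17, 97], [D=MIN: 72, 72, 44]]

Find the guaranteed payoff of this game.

44

B (MIN): min(8, 42, 3) = 3
C (MIN): min(36, 17, 97) = 17
D (MIN): min(72, 72, 44) = 44
Root (MAX): max(3, 17, 44) = 44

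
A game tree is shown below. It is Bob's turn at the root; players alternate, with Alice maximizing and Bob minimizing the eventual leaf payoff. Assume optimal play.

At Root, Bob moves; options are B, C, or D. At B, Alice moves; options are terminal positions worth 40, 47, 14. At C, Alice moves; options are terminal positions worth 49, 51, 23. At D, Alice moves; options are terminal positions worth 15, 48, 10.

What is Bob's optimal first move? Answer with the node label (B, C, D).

B (Alice): max(40, 47, 14) = 47
C (Alice): max(49, 51, 23) = 51
D (Alice): max(15, 48, 10) = 48
Root (Bob): min(47, 51, 48) = 47
Bob picks the child with the lowest value: B (value 47).

B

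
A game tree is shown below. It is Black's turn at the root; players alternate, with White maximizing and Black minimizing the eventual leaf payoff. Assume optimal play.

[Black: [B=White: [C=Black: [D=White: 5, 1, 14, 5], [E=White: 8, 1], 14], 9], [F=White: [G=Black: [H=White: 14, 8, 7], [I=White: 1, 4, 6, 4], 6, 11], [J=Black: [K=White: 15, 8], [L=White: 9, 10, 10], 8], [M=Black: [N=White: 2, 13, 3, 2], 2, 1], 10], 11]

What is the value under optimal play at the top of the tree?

9

D (White): max(5, 1, 14, 5) = 14
E (White): max(8, 1) = 8
C (Black): min(14, 8, 14) = 8
B (White): max(8, 9) = 9
H (White): max(14, 8, 7) = 14
I (White): max(1, 4, 6, 4) = 6
G (Black): min(14, 6, 6, 11) = 6
K (White): max(15, 8) = 15
L (White): max(9, 10, 10) = 10
J (Black): min(15, 10, 8) = 8
N (White): max(2, 13, 3, 2) = 13
M (Black): min(13, 2, 1) = 1
F (White): max(6, 8, 1, 10) = 10
Root (Black): min(9, 10, 11) = 9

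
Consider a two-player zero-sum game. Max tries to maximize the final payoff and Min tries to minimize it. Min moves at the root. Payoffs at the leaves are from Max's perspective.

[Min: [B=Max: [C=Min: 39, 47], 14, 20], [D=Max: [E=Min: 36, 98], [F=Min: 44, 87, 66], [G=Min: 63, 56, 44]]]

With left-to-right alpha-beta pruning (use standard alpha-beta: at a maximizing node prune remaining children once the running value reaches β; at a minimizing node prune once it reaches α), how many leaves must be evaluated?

9

C [α=-∞,β=+∞]: v=39
B [α=-∞,β=+∞]: v=39
E [α=-∞,β=39]: v=36
F [α=36,β=39]: v=44
D [α=-∞,β=39]: v=44 after child 2 ≥ β → β-cutoff, skip 1
Root [α=-∞,β=+∞]: v=39
Leaves evaluated: 9 of 12.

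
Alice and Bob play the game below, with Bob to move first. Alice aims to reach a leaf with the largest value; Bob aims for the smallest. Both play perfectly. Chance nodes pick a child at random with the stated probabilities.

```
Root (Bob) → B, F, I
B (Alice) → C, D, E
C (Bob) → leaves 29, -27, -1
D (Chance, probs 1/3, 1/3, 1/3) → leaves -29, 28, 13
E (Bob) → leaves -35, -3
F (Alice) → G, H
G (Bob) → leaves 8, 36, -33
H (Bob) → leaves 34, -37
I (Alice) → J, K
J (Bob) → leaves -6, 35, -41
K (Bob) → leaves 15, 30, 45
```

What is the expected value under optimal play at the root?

-33

C (Bob): min(29, -27, -1) = -27
D (Chance): 1/3·-29 + 1/3·28 + 1/3·13 = 4
E (Bob): min(-35, -3) = -35
B (Alice): max(-27, 4, -35) = 4
G (Bob): min(8, 36, -33) = -33
H (Bob): min(34, -37) = -37
F (Alice): max(-33, -37) = -33
J (Bob): min(-6, 35, -41) = -41
K (Bob): min(15, 30, 45) = 15
I (Alice): max(-41, 15) = 15
Root (Bob): min(4, -33, 15) = -33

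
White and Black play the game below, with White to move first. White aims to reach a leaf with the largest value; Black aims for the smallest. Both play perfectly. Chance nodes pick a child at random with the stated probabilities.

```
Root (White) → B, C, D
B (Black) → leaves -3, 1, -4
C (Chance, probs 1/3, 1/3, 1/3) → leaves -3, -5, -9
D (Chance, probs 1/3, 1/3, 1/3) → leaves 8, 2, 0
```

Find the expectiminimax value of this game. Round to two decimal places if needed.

3.33

B (Black): min(-3, 1, -4) = -4
C (Chance): 1/3·-3 + 1/3·-5 + 1/3·-9 = -5.67
D (Chance): 1/3·8 + 1/3·2 + 1/3·0 = 3.33
Root (White): max(-4, -5.67, 3.33) = 3.33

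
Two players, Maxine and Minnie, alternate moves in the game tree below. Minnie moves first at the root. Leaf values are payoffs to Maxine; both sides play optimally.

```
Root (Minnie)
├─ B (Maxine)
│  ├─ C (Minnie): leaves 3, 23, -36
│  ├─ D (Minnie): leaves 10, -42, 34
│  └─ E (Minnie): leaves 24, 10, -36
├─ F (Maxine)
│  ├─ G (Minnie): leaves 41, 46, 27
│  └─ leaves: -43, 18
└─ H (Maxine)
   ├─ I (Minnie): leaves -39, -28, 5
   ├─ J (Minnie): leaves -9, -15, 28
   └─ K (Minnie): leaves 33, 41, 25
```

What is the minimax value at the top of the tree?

C (Minnie): min(3, 23, -36) = -36
D (Minnie): min(10, -42, 34) = -42
E (Minnie): min(24, 10, -36) = -36
B (Maxine): max(-36, -42, -36) = -36
G (Minnie): min(41, 46, 27) = 27
F (Maxine): max(27, -43, 18) = 27
I (Minnie): min(-39, -28, 5) = -39
J (Minnie): min(-9, -15, 28) = -15
K (Minnie): min(33, 41, 25) = 25
H (Maxine): max(-39, -15, 25) = 25
Root (Minnie): min(-36, 27, 25) = -36

-36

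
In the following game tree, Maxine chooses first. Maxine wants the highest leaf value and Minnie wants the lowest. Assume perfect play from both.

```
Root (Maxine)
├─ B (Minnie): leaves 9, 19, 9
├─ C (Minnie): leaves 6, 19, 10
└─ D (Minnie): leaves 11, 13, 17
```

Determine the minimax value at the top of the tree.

B (Minnie): min(9, 19, 9) = 9
C (Minnie): min(6, 19, 10) = 6
D (Minnie): min(11, 13, 17) = 11
Root (Maxine): max(9, 6, 11) = 11

11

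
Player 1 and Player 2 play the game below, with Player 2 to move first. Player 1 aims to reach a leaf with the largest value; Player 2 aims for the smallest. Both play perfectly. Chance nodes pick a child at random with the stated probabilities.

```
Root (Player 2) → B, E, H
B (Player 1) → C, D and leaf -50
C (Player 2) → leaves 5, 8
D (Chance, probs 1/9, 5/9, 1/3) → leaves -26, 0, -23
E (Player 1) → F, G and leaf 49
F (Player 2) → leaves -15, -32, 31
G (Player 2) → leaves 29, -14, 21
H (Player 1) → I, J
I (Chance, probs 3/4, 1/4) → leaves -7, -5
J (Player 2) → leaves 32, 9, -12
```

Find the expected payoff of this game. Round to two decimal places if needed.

-6.5

C (Player 2): min(5, 8) = 5
D (Chance): 1/9·-26 + 5/9·0 + 1/3·-23 = -10.56
B (Player 1): max(5, -10.56, -50) = 5
F (Player 2): min(-15, -32, 31) = -32
G (Player 2): min(29, -14, 21) = -14
E (Player 1): max(-32, -14, 49) = 49
I (Chance): 3/4·-7 + 1/4·-5 = -6.5
J (Player 2): min(32, 9, -12) = -12
H (Player 1): max(-6.5, -12) = -6.5
Root (Player 2): min(5, 49, -6.5) = -6.5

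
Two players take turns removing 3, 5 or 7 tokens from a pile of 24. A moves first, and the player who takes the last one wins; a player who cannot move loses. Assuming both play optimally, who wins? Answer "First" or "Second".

First

Positions where the player to move wins (W) vs loses (L):
i:   0  1  2  3  4  5  6  7  8  9 10 11 12 13 14 15 16 17 18 19 20 21 22 23 24
     L  L  L  W  W  W  W  W  W  W  L  L  L  W  W  W  W  W  W  W  L  L  L  W  W
Position 24 is W, so the first player wins.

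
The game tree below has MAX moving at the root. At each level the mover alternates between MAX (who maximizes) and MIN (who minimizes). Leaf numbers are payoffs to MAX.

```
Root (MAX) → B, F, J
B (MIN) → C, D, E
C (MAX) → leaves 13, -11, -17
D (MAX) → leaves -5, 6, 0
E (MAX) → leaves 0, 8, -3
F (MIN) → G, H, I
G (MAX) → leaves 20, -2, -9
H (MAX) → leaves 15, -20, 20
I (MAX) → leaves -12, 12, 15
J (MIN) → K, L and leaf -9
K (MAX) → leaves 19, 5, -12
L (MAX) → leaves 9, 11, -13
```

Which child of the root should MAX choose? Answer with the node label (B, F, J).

C (MAX): max(13, -11, -17) = 13
D (MAX): max(-5, 6, 0) = 6
E (MAX): max(0, 8, -3) = 8
B (MIN): min(13, 6, 8) = 6
G (MAX): max(20, -2, -9) = 20
H (MAX): max(15, -20, 20) = 20
I (MAX): max(-12, 12, 15) = 15
F (MIN): min(20, 20, 15) = 15
K (MAX): max(19, 5, -12) = 19
L (MAX): max(9, 11, -13) = 11
J (MIN): min(19, 11, -9) = -9
Root (MAX): max(6, 15, -9) = 15
MAX picks the child with the highest value: F (value 15).

F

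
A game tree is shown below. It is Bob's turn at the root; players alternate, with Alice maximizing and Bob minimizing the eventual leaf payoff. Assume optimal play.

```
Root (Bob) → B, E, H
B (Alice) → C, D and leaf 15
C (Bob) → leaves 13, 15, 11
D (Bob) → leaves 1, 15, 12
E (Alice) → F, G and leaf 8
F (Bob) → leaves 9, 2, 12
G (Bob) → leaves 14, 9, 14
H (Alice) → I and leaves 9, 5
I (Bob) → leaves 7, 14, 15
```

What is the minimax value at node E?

F: min(9, 2, 12) = 2
G: min(14, 9, 14) = 9
E: max(2, 9, 8) = 9

9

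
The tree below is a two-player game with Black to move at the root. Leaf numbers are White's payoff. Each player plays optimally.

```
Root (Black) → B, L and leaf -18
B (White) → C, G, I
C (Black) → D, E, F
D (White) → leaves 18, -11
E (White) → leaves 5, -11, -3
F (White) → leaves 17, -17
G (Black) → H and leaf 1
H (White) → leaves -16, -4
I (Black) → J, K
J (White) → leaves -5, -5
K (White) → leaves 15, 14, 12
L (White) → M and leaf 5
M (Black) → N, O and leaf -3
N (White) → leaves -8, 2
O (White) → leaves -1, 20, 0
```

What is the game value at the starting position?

D (White): max(18, -11) = 18
E (White): max(5, -11, -3) = 5
F (White): max(17, -17) = 17
C (Black): min(18, 5, 17) = 5
H (White): max(-16, -4) = -4
G (Black): min(-4, 1) = -4
J (White): max(-5, -5) = -5
K (White): max(15, 14, 12) = 15
I (Black): min(-5, 15) = -5
B (White): max(5, -4, -5) = 5
N (White): max(-8, 2) = 2
O (White): max(-1, 20, 0) = 20
M (Black): min(2, 20, -3) = -3
L (White): max(-3, 5) = 5
Root (Black): min(5, 5, -18) = -18

-18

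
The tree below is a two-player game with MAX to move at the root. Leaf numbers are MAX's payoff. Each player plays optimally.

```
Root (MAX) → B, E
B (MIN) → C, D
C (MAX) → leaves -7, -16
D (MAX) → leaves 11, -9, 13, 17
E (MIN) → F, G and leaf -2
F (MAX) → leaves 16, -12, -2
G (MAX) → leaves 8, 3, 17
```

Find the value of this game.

C (MAX): max(-7, -16) = -7
D (MAX): max(11, -9, 13, 17) = 17
B (MIN): min(-7, 17) = -7
F (MAX): max(16, -12, -2) = 16
G (MAX): max(8, 3, 17) = 17
E (MIN): min(16, 17, -2) = -2
Root (MAX): max(-7, -2) = -2

-2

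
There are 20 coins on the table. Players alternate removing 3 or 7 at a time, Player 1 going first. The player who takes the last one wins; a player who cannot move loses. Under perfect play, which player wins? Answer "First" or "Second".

i:   0  1  2  3  4  5  6  7  8  9 10 11 12 13 14 15 16 17 18 19 20
     L  L  L  W  W  W  L  W  W  W  L  L  L  W  W  W  L  W  W  W  L
Position 20 is L, so the second player wins.

Second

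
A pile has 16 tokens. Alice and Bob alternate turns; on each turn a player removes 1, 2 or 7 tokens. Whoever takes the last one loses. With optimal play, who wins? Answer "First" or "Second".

Second

Positions where the player to move wins (W) vs loses (L):
i:   0  1  2  3  4  5  6  7  8  9 10 11 12 13 14 15 16
     W  L  W  W  L  W  W  L  W  W  L  W  W  L  W  W  L
Position 16 is L, so the second player wins.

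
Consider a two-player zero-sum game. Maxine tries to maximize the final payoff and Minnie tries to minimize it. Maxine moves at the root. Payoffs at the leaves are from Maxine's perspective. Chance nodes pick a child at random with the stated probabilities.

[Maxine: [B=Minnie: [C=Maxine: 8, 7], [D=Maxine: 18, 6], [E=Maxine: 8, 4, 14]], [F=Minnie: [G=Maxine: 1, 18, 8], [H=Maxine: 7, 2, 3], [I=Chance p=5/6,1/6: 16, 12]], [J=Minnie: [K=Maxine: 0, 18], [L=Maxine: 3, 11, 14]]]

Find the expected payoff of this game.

14

C (Maxine): max(8, 7) = 8
D (Maxine): max(18, 6) = 18
E (Maxine): max(8, 4, 14) = 14
B (Minnie): min(8, 18, 14) = 8
G (Maxine): max(1, 18, 8) = 18
H (Maxine): max(7, 2, 3) = 7
I (Chance): 5/6·16 + 1/6·12 = 15.33
F (Minnie): min(18, 7, 15.33) = 7
K (Maxine): max(0, 18) = 18
L (Maxine): max(3, 11, 14) = 14
J (Minnie): min(18, 14) = 14
Root (Maxine): max(8, 7, 14) = 14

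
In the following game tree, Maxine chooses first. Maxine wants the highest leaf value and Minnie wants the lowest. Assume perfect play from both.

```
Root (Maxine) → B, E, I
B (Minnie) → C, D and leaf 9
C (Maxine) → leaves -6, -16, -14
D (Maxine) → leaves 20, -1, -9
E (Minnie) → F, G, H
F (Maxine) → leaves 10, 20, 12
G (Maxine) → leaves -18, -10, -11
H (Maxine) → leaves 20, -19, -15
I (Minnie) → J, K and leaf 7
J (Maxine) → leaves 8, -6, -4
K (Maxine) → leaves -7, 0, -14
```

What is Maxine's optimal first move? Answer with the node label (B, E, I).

I

C (Maxine): max(-6, -16, -14) = -6
D (Maxine): max(20, -1, -9) = 20
B (Minnie): min(-6, 20, 9) = -6
F (Maxine): max(10, 20, 12) = 20
G (Maxine): max(-18, -10, -11) = -10
H (Maxine): max(20, -19, -15) = 20
E (Minnie): min(20, -10, 20) = -10
J (Maxine): max(8, -6, -4) = 8
K (Maxine): max(-7, 0, -14) = 0
I (Minnie): min(8, 0, 7) = 0
Root (Maxine): max(-6, -10, 0) = 0
Maxine picks the child with the highest value: I (value 0).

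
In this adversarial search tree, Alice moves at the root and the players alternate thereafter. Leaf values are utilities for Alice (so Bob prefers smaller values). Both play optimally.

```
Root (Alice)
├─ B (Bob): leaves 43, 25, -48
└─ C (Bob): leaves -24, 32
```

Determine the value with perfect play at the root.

-24

B (Bob): min(43, 25, -48) = -48
C (Bob): min(-24, 32) = -24
Root (Alice): max(-48, -24) = -24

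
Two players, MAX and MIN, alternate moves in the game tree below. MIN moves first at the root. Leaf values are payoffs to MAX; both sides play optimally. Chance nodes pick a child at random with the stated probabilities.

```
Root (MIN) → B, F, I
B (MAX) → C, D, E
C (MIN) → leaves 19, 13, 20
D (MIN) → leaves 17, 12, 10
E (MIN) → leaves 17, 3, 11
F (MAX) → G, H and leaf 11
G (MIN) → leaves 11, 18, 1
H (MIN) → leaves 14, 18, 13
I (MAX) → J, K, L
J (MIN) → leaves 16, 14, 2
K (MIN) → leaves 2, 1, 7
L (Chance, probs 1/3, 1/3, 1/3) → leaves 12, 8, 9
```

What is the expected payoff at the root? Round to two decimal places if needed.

C (MIN): min(19, 13, 20) = 13
D (MIN): min(17, 12, 10) = 10
E (MIN): min(17, 3, 11) = 3
B (MAX): max(13, 10, 3) = 13
G (MIN): min(11, 18, 1) = 1
H (MIN): min(14, 18, 13) = 13
F (MAX): max(1, 13, 11) = 13
J (MIN): min(16, 14, 2) = 2
K (MIN): min(2, 1, 7) = 1
L (Chance): 1/3·12 + 1/3·8 + 1/3·9 = 9.67
I (MAX): max(2, 1, 9.67) = 9.67
Root (MIN): min(13, 13, 9.67) = 9.67

9.67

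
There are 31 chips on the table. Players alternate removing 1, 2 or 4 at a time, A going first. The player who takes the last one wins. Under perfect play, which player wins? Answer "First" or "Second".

First

Mark each pile size as W (mover wins) or L (mover loses):
i:   0  1  2  3  4  5  6  7  8  9 10 11 12 13 14 15 16 17 18 19 20 21 22 23 24 25 26 27 28 29 30 31
     L  W  W  L  W  W  L  W  W  L  W  W  L  W  W  L  W  W  L  W  W  L  W  W  L  W  W  L  W  W  L  W
Position 31 is W, so the first player wins.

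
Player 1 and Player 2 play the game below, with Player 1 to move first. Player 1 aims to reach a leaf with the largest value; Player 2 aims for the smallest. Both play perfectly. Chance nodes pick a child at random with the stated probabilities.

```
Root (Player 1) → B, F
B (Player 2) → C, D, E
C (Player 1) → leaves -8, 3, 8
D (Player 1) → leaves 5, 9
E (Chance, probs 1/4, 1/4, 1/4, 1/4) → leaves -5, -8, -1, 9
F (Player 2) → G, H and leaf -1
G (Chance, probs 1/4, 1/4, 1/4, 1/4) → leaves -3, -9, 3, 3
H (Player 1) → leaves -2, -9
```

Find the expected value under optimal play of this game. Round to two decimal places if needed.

-1.25

C (Player 1): max(-8, 3, 8) = 8
D (Player 1): max(5, 9) = 9
E (Chance): 1/4·-5 + 1/4·-8 + 1/4·-1 + 1/4·9 = -1.25
B (Player 2): min(8, 9, -1.25) = -1.25
G (Chance): 1/4·-3 + 1/4·-9 + 1/4·3 + 1/4·3 = -1.5
H (Player 1): max(-2, -9) = -2
F (Player 2): min(-1.5, -2, -1) = -2
Root (Player 1): max(-1.25, -2) = -1.25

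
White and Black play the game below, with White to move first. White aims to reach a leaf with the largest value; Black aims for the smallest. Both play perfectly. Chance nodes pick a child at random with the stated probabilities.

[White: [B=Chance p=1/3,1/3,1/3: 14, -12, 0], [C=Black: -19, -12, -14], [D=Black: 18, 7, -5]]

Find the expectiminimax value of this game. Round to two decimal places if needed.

0.67

B (Chance): 1/3·14 + 1/3·-12 + 1/3·0 = 0.67
C (Black): min(-19, -12, -14) = -19
D (Black): min(18, 7, -5) = -5
Root (White): max(0.67, -19, -5) = 0.67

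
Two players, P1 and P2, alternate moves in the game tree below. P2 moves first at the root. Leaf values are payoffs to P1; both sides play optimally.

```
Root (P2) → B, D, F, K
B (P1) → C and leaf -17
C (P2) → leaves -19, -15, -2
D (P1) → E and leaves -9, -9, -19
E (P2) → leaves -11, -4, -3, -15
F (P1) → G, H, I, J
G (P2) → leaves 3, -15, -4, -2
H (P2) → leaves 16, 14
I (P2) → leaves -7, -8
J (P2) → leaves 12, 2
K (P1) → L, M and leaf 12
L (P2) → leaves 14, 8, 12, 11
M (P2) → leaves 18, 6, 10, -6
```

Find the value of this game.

-17

C (P2): min(-19, -15, -2) = -19
B (P1): max(-19, -17) = -17
E (P2): min(-11, -4, -3, -15) = -15
D (P1): max(-15, -9, -9, -19) = -9
G (P2): min(3, -15, -4, -2) = -15
H (P2): min(16, 14) = 14
I (P2): min(-7, -8) = -8
J (P2): min(12, 2) = 2
F (P1): max(-15, 14, -8, 2) = 14
L (P2): min(14, 8, 12, 11) = 8
M (P2): min(18, 6, 10, -6) = -6
K (P1): max(8, -6, 12) = 12
Root (P2): min(-17, -9, 14, 12) = -17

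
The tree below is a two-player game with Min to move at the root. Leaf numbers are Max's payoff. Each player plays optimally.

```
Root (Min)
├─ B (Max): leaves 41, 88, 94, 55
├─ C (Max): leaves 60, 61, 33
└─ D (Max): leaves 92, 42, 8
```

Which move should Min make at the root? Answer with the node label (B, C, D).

C

B (Max): max(41, 88, 94, 55) = 94
C (Max): max(60, 61, 33) = 61
D (Max): max(92, 42, 8) = 92
Root (Min): min(94, 61, 92) = 61
Min picks the child with the lowest value: C (value 61).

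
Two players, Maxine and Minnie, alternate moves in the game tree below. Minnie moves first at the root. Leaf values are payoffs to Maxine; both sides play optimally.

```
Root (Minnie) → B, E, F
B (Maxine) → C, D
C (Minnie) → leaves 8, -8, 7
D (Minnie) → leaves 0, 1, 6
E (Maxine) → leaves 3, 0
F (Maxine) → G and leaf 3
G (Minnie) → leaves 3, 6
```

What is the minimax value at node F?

3

G: min(3, 6) = 3
F: max(3, 3) = 3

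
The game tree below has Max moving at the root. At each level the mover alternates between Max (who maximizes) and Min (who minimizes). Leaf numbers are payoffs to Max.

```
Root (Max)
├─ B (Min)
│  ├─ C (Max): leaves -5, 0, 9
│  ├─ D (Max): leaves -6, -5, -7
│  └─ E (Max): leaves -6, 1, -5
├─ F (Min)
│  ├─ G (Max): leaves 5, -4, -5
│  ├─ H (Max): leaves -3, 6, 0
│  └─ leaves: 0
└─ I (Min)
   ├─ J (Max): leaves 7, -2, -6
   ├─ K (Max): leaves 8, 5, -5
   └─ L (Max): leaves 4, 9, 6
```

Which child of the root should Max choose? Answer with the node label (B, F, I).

C (Max): max(-5, 0, 9) = 9
D (Max): max(-6, -5, -7) = -5
E (Max): max(-6, 1, -5) = 1
B (Min): min(9, -5, 1) = -5
G (Max): max(5, -4, -5) = 5
H (Max): max(-3, 6, 0) = 6
F (Min): min(5, 6, 0) = 0
J (Max): max(7, -2, -6) = 7
K (Max): max(8, 5, -5) = 8
L (Max): max(4, 9, 6) = 9
I (Min): min(7, 8, 9) = 7
Root (Max): max(-5, 0, 7) = 7
Max picks the child with the highest value: I (value 7).

I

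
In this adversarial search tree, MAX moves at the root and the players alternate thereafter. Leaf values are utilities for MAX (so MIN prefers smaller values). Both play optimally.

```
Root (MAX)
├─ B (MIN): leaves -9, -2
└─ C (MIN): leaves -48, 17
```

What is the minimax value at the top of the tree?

B (MIN): min(-9, -2) = -9
C (MIN): min(-48, 17) = -48
Root (MAX): max(-9, -48) = -9

-9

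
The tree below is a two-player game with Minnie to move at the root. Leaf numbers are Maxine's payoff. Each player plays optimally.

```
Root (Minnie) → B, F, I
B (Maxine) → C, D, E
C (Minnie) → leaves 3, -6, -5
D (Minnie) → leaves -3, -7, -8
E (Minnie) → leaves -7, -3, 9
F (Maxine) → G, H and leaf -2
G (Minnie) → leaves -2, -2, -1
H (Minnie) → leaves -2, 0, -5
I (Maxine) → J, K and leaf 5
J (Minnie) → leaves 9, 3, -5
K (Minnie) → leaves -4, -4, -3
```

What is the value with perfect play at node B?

-6

C: min(3, -6, -5) = -6
D: min(-3, -7, -8) = -8
E: min(-7, -3, 9) = -7
B: max(-6, -8, -7) = -6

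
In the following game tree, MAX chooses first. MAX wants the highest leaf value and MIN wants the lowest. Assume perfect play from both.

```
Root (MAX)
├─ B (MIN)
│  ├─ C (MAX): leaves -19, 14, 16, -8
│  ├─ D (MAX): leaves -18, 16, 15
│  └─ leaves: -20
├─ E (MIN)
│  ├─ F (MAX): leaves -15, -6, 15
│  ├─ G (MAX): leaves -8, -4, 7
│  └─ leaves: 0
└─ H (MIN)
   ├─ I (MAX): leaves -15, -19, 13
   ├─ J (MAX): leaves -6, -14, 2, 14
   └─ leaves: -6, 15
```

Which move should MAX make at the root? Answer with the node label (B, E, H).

E

C (MAX): max(-19, 14, 16, -8) = 16
D (MAX): max(-18, 16, 15) = 16
B (MIN): min(16, 16, -20) = -20
F (MAX): max(-15, -6, 15) = 15
G (MAX): max(-8, -4, 7) = 7
E (MIN): min(15, 7, 0) = 0
I (MAX): max(-15, -19, 13) = 13
J (MAX): max(-6, -14, 2, 14) = 14
H (MIN): min(13, 14, -6, 15) = -6
Root (MAX): max(-20, 0, -6) = 0
MAX picks the child with the highest value: E (value 0).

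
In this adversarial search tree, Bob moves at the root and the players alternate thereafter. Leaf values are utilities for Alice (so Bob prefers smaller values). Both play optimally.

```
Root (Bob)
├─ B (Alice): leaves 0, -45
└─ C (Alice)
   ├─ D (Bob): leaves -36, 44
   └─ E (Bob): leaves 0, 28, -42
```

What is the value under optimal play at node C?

D: min(-36, 44) = -36
E: min(0, 28, -42) = -42
C: max(-36, -42) = -36

-36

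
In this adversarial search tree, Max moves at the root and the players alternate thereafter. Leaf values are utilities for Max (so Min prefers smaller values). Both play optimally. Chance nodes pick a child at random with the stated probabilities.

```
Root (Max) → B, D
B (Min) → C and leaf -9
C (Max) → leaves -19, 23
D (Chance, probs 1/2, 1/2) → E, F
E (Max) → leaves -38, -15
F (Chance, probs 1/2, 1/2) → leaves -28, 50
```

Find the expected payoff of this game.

C (Max): max(-19, 23) = 23
B (Min): min(23, -9) = -9
E (Max): max(-38, -15) = -15
F (Chance): 1/2·-28 + 1/2·50 = 11
D (Chance): 1/2·-15 + 1/2·11 = -2
Root (Max): max(-9, -2) = -2

-2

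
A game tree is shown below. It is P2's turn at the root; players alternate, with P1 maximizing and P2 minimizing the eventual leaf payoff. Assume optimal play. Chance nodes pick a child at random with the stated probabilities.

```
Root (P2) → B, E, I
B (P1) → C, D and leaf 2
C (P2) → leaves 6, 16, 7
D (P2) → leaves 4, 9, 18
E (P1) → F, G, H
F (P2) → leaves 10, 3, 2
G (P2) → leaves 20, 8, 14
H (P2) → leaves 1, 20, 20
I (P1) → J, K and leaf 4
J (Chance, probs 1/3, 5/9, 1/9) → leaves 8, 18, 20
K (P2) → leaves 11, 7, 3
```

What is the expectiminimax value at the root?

C (P2): min(6, 16, 7) = 6
D (P2): min(4, 9, 18) = 4
B (P1): max(6, 4, 2) = 6
F (P2): min(10, 3, 2) = 2
G (P2): min(20, 8, 14) = 8
H (P2): min(1, 20, 20) = 1
E (P1): max(2, 8, 1) = 8
J (Chance): 1/3·8 + 5/9·18 + 1/9·20 = 14.89
K (P2): min(11, 7, 3) = 3
I (P1): max(14.89, 3, 4) = 14.89
Root (P2): min(6, 8, 14.89) = 6

6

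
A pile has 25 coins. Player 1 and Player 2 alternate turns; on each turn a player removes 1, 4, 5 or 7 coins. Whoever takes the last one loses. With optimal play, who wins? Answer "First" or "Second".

i:   0  1  2  3  4  5  6  7  8  9 10 11 12 13 14 15 16 17 18 19 20 21 22 23 24 25
     W  L  W  L  W  W  W  W  W  L  W  L  W  W  W  W  W  L  W  L  W  W  W  W  W  L
Position 25 is L, so the second player wins.

Second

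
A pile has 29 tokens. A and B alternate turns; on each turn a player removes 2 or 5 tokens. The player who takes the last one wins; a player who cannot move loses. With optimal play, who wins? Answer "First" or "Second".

Second

i:   0  1  2  3  4  5  6  7  8  9 10 11 12 13 14 15 16 17 18 19 20 21 22 23 24 25 26 27 28 29
     L  L  W  W  L  W  W  L  L  W  W  L  W  W  L  L  W  W  L  W  W  L  L  W  W  L  W  W  L  L
Position 29 is L, so the second player wins.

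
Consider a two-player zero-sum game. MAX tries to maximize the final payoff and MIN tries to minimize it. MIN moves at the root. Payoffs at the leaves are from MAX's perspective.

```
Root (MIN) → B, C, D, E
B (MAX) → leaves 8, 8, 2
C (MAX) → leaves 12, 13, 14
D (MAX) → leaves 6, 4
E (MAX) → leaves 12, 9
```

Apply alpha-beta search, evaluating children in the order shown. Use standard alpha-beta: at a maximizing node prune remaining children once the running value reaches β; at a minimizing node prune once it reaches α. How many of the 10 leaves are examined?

7

B [α=-∞,β=+∞]: v=8
C [α=-∞,β=8]: v=12 after child 1 ≥ β → β-cutoff, skip 2
D [α=-∞,β=8]: v=6
E [α=-∞,β=6]: v=12 after child 1 ≥ β → β-cutoff, skip 1
Root [α=-∞,β=+∞]: v=6
Leaves evaluated: 7 of 10.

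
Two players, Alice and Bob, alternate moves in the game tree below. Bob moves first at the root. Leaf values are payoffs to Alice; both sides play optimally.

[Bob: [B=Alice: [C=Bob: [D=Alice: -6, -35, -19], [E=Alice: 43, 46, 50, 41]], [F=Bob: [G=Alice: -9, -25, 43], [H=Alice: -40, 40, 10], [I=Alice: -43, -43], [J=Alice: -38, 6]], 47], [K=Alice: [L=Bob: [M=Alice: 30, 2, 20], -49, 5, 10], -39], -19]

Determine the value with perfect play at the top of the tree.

D (Alice): max(-6, -35, -19) = -6
E (Alice): max(43, 46, 50, 41) = 50
C (Bob): min(-6, 50) = -6
G (Alice): max(-9, -25, 43) = 43
H (Alice): max(-40, 40, 10) = 40
I (Alice): max(-43, -43) = -43
J (Alice): max(-38, 6) = 6
F (Bob): min(43, 40, -43, 6) = -43
B (Alice): max(-6, -43, 47) = 47
M (Alice): max(30, 2, 20) = 30
L (Bob): min(30, -49, 5, 10) = -49
K (Alice): max(-49, -39) = -39
Root (Bob): min(47, -39, -19) = -39

-39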